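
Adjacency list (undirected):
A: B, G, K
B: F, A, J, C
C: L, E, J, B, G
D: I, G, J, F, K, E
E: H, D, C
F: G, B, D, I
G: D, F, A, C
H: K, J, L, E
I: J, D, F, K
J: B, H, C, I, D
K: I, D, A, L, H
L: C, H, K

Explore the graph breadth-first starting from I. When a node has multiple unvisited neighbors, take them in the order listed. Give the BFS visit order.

I, J, D, F, K, B, H, C, G, E, A, L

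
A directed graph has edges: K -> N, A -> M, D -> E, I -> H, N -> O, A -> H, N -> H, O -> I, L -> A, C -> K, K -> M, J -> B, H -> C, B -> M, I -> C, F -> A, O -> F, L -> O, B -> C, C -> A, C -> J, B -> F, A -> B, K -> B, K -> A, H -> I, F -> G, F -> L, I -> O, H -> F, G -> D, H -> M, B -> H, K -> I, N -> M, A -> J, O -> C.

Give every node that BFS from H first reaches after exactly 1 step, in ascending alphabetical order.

C, F, I, M

Level 0: H
Level 1: C, F, I, M
Level 2: A, G, J, K, L, O
Level 3: B, D, N
Level 4: E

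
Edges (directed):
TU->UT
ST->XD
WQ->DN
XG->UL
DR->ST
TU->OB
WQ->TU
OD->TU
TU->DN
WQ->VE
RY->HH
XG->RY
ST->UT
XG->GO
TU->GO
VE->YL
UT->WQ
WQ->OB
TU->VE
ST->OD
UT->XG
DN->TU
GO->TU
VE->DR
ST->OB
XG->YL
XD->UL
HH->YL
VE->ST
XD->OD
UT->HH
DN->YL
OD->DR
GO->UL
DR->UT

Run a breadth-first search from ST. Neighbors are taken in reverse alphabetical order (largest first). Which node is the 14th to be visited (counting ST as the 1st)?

Visit ST; enqueue XD, UT, OD, OB → queue [XD, UT, OD, OB]
Visit XD; enqueue UL → queue [UT, OD, OB, UL]
Visit UT; enqueue XG, WQ, HH → queue [OD, OB, UL, XG, WQ, HH]
Visit OD; enqueue TU, DR → queue [OB, UL, XG, WQ, HH, TU, DR]
Visit OB → queue [UL, XG, WQ, HH, TU, DR]
Visit UL → queue [XG, WQ, HH, TU, DR]
Visit XG; enqueue YL, RY, GO → queue [WQ, HH, TU, DR, YL, RY, GO]
Visit WQ; enqueue VE, DN → queue [HH, TU, DR, YL, RY, GO, VE, DN]
Visit HH → queue [TU, DR, YL, RY, GO, VE, DN]
Visit TU → queue [DR, YL, RY, GO, VE, DN]
Visit DR → queue [YL, RY, GO, VE, DN]
Visit YL → queue [RY, GO, VE, DN]
Visit RY → queue [GO, VE, DN]
Visit GO → queue [VE, DN]
Visit VE → queue [DN]
Visit DN → queue []

Visit order: ST, XD, UT, OD, OB, UL, XG, WQ, HH, TU, DR, YL, RY, GO, VE, DN

GO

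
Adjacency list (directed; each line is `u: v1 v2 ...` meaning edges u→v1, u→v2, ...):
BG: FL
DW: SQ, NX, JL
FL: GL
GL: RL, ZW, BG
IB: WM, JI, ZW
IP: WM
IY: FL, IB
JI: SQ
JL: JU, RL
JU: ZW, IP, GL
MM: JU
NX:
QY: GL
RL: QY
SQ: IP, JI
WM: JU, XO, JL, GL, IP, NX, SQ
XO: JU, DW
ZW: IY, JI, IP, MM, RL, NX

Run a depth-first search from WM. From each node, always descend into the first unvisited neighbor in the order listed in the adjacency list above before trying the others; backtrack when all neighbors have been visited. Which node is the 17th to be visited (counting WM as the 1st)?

DW

Visit WM
WM → JU
JU → ZW
ZW → IY
IY → FL
FL → GL
GL → RL
RL → QY
GL → BG
IY → IB
IB → JI
JI → SQ
SQ → IP
ZW → MM
ZW → NX
WM → XO
XO → DW
DW → JL

Visit order: WM, JU, ZW, IY, FL, GL, RL, QY, BG, IB, JI, SQ, IP, MM, NX, XO, DW, JL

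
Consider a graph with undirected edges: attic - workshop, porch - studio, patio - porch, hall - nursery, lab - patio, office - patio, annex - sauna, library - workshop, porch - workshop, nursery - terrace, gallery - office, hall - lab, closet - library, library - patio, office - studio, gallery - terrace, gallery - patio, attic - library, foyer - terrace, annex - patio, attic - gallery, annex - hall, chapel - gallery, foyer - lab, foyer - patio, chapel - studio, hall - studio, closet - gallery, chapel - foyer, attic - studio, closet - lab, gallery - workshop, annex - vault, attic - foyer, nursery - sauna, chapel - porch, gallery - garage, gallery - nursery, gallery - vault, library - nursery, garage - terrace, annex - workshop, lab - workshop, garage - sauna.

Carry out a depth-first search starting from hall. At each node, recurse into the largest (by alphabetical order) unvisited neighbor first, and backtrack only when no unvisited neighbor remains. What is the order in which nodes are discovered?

Visit hall
hall → studio
studio → porch
porch → workshop
workshop → library
library → patio
patio → office
office → gallery
gallery → vault
vault → annex
annex → sauna
sauna → nursery
nursery → terrace
terrace → garage
terrace → foyer
foyer → lab
lab → closet
foyer → chapel
foyer → attic

hall -> studio -> porch -> workshop -> library -> patio -> office -> gallery -> vault -> annex -> sauna -> nursery -> terrace -> garage -> foyer -> lab -> closet -> chapel -> attic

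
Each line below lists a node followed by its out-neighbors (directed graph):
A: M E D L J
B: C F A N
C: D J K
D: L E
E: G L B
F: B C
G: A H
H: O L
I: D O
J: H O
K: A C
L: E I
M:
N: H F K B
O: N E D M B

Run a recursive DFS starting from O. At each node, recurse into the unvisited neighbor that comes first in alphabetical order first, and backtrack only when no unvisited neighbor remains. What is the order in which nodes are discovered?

Visit O
O → B
B → A
A → D
D → E
E → G
G → H
H → L
L → I
A → J
A → M
B → C
C → K
B → F
B → N

O -> B -> A -> D -> E -> G -> H -> L -> I -> J -> M -> C -> K -> F -> N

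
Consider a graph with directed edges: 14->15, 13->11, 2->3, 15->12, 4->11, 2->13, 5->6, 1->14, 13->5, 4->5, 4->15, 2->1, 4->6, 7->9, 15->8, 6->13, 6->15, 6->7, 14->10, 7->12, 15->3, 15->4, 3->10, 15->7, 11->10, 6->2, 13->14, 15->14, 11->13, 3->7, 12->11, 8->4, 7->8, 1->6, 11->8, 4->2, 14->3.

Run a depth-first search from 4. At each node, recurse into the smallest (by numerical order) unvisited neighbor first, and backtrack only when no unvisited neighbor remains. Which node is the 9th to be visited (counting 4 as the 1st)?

Visit 4
4 → 2
2 → 1
1 → 6
6 → 7
7 → 8
7 → 9
7 → 12
12 → 11
11 → 10
11 → 13
13 → 5
13 → 14
14 → 3
14 → 15

Visit order: 4, 2, 1, 6, 7, 8, 9, 12, 11, 10, 13, 5, 14, 3, 15

11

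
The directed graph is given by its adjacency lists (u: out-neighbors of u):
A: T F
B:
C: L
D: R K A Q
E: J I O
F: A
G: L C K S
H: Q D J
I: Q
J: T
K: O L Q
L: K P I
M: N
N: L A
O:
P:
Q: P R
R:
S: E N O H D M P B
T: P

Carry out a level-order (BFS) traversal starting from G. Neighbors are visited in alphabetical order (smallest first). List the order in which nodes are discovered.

G, C, K, L, S, O, Q, I, P, B, D, E, H, M, N, R, A, J, F, T

Visit G; enqueue C, K, L, S → queue [C, K, L, S]
Visit C → queue [K, L, S]
Visit K; enqueue O, Q → queue [L, S, O, Q]
Visit L; enqueue I, P → queue [S, O, Q, I, P]
Visit S; enqueue B, D, E, H, M, N → queue [O, Q, I, P, B, D, E, H, M, N]
Visit O → queue [Q, I, P, B, D, E, H, M, N]
Visit Q; enqueue R → queue [I, P, B, D, E, H, M, N, R]
Visit I → queue [P, B, D, E, H, M, N, R]
Visit P → queue [B, D, E, H, M, N, R]
Visit B → queue [D, E, H, M, N, R]
Visit D; enqueue A → queue [E, H, M, N, R, A]
Visit E; enqueue J → queue [H, M, N, R, A, J]
Visit H → queue [M, N, R, A, J]
Visit M → queue [N, R, A, J]
Visit N → queue [R, A, J]
Visit R → queue [A, J]
Visit A; enqueue F, T → queue [J, F, T]
Visit J → queue [F, T]
Visit F → queue [T]
Visit T → queue []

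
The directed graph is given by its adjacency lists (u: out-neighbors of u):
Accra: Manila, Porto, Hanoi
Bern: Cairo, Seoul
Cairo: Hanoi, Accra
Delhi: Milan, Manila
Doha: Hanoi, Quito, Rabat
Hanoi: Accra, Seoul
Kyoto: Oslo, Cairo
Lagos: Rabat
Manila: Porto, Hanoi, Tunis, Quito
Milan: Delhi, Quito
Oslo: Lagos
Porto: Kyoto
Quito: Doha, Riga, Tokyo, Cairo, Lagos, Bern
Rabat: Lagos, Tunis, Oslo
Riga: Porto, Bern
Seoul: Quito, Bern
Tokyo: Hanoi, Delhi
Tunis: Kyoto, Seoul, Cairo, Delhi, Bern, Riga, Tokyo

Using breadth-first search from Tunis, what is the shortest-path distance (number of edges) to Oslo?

2

Level 0: Tunis
Level 1: Bern, Cairo, Delhi, Kyoto, Riga, Seoul, Tokyo
Level 2: Accra, Hanoi, Manila, Milan, Oslo, Porto, Quito
Level 3: Doha, Lagos
Level 4: Rabat
Oslo first appears at level 2.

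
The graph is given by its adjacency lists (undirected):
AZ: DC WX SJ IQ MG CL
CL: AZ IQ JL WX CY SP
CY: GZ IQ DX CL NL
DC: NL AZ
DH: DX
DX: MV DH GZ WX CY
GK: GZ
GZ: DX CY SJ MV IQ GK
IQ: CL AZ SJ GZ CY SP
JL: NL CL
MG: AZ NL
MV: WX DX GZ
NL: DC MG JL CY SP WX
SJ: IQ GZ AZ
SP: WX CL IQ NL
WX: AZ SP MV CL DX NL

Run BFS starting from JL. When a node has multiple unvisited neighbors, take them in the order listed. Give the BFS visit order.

Visit JL; enqueue NL, CL → queue [NL, CL]
Visit NL; enqueue DC, MG, CY, SP, WX → queue [CL, DC, MG, CY, SP, WX]
Visit CL; enqueue AZ, IQ → queue [DC, MG, CY, SP, WX, AZ, IQ]
Visit DC → queue [MG, CY, SP, WX, AZ, IQ]
Visit MG → queue [CY, SP, WX, AZ, IQ]
Visit CY; enqueue GZ, DX → queue [SP, WX, AZ, IQ, GZ, DX]
Visit SP → queue [WX, AZ, IQ, GZ, DX]
Visit WX; enqueue MV → queue [AZ, IQ, GZ, DX, MV]
Visit AZ; enqueue SJ → queue [IQ, GZ, DX, MV, SJ]
Visit IQ → queue [GZ, DX, MV, SJ]
Visit GZ; enqueue GK → queue [DX, MV, SJ, GK]
Visit DX; enqueue DH → queue [MV, SJ, GK, DH]
Visit MV → queue [SJ, GK, DH]
Visit SJ → queue [GK, DH]
Visit GK → queue [DH]
Visit DH → queue []

JL → NL → CL → DC → MG → CY → SP → WX → AZ → IQ → GZ → DX → MV → SJ → GK → DH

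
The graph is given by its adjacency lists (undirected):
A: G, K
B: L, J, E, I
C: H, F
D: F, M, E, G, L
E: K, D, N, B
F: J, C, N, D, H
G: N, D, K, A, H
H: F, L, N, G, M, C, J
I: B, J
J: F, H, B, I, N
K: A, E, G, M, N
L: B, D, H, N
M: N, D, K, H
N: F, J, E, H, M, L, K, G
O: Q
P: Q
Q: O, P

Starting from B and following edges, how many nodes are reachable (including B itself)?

14

BFS from B visits: B, E, I, J, L, D, K, N, F, H, G, M, A, C
Reachable nodes: 14 of 17 total.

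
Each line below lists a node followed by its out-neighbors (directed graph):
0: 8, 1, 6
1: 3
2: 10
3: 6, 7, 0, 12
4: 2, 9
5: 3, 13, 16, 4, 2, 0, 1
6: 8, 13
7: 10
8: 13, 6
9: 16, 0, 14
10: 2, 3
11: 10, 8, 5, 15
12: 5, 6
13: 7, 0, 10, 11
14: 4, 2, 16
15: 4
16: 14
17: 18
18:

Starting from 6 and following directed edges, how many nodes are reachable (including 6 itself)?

BFS from 6 visits: 6, 8, 13, 0, 7, 10, 11, 1, 2, 3, 5, 15, 12, 4, 16, 9, 14
Reachable nodes: 17 of 19 total.

17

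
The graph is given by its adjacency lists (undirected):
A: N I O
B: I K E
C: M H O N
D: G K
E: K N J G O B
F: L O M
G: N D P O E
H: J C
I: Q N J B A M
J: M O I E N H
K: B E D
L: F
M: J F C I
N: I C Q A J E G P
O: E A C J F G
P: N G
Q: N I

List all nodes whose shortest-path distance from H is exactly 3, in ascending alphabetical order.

Level 0: H
Level 1: C, J
Level 2: E, I, M, N, O
Level 3: A, B, F, G, K, P, Q
Level 4: D, L

A, B, F, G, K, P, Q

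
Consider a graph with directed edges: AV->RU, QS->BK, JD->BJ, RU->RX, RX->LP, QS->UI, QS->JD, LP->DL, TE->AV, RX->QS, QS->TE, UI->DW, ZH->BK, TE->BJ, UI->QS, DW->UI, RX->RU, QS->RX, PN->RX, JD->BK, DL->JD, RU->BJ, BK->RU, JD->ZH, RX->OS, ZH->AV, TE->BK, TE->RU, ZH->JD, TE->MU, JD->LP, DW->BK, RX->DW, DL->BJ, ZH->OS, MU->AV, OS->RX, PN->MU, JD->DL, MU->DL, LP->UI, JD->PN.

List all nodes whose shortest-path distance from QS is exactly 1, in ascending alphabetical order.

BK, JD, RX, TE, UI

Level 0: QS
Level 1: BK, JD, RX, TE, UI
Level 2: AV, BJ, DL, DW, LP, MU, OS, PN, RU, ZH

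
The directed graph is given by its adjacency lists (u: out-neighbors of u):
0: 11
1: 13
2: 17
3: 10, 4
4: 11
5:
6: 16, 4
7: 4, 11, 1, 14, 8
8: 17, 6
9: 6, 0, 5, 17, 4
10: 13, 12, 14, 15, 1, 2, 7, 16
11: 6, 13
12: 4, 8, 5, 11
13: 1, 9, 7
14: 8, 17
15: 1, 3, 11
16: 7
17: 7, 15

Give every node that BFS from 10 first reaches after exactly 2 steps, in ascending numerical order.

3, 4, 5, 8, 9, 11, 17

Level 0: 10
Level 1: 1, 2, 7, 12, 13, 14, 15, 16
Level 2: 3, 4, 5, 8, 9, 11, 17
Level 3: 0, 6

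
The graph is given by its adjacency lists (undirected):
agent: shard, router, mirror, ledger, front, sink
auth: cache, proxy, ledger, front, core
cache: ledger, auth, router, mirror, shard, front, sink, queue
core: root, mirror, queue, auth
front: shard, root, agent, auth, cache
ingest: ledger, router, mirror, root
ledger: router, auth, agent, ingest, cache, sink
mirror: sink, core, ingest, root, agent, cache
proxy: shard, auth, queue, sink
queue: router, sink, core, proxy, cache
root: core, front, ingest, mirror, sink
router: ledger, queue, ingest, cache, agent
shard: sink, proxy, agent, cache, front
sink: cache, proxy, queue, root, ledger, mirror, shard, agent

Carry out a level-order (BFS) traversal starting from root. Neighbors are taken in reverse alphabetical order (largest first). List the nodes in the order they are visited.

Visit root; enqueue sink, mirror, ingest, front, core → queue [sink, mirror, ingest, front, core]
Visit sink; enqueue shard, queue, proxy, ledger, cache, agent → queue [mirror, ingest, front, core, shard, queue, proxy, ledger, cache, agent]
Visit mirror → queue [ingest, front, core, shard, queue, proxy, ledger, cache, agent]
Visit ingest; enqueue router → queue [front, core, shard, queue, proxy, ledger, cache, agent, router]
Visit front; enqueue auth → queue [core, shard, queue, proxy, ledger, cache, agent, router, auth]
Visit core → queue [shard, queue, proxy, ledger, cache, agent, router, auth]
Visit shard → queue [queue, proxy, ledger, cache, agent, router, auth]
Visit queue → queue [proxy, ledger, cache, agent, router, auth]
Visit proxy → queue [ledger, cache, agent, router, auth]
Visit ledger → queue [cache, agent, router, auth]
Visit cache → queue [agent, router, auth]
Visit agent → queue [router, auth]
Visit router → queue [auth]
Visit auth → queue []

root, sink, mirror, ingest, front, core, shard, queue, proxy, ledger, cache, agent, router, auth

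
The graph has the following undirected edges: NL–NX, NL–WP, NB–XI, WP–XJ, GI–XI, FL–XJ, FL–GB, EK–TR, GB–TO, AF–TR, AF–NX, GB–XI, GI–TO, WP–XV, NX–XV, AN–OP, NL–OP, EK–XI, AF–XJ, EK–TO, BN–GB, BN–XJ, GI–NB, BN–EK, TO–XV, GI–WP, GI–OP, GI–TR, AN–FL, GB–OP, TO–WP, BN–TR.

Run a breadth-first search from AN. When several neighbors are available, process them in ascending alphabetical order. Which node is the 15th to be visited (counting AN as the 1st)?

Visit AN; enqueue FL, OP → queue [FL, OP]
Visit FL; enqueue GB, XJ → queue [OP, GB, XJ]
Visit OP; enqueue GI, NL → queue [GB, XJ, GI, NL]
Visit GB; enqueue BN, TO, XI → queue [XJ, GI, NL, BN, TO, XI]
Visit XJ; enqueue AF, WP → queue [GI, NL, BN, TO, XI, AF, WP]
Visit GI; enqueue NB, TR → queue [NL, BN, TO, XI, AF, WP, NB, TR]
Visit NL; enqueue NX → queue [BN, TO, XI, AF, WP, NB, TR, NX]
Visit BN; enqueue EK → queue [TO, XI, AF, WP, NB, TR, NX, EK]
Visit TO; enqueue XV → queue [XI, AF, WP, NB, TR, NX, EK, XV]
Visit XI → queue [AF, WP, NB, TR, NX, EK, XV]
Visit AF → queue [WP, NB, TR, NX, EK, XV]
Visit WP → queue [NB, TR, NX, EK, XV]
Visit NB → queue [TR, NX, EK, XV]
Visit TR → queue [NX, EK, XV]
Visit NX → queue [EK, XV]
Visit EK → queue [XV]
Visit XV → queue []

Visit order: AN, FL, OP, GB, XJ, GI, NL, BN, TO, XI, AF, WP, NB, TR, NX, EK, XV

NX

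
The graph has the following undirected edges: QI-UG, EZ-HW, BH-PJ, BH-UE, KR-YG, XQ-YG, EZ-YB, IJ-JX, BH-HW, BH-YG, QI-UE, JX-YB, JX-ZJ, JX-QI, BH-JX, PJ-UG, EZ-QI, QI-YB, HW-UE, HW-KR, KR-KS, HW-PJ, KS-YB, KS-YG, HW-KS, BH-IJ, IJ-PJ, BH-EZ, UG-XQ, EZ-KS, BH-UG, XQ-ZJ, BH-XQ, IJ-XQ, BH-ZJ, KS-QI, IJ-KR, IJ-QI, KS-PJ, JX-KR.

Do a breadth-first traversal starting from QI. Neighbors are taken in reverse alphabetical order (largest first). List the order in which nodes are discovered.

Visit QI; enqueue YB, UG, UE, KS, JX, IJ, EZ → queue [YB, UG, UE, KS, JX, IJ, EZ]
Visit YB → queue [UG, UE, KS, JX, IJ, EZ]
Visit UG; enqueue XQ, PJ, BH → queue [UE, KS, JX, IJ, EZ, XQ, PJ, BH]
Visit UE; enqueue HW → queue [KS, JX, IJ, EZ, XQ, PJ, BH, HW]
Visit KS; enqueue YG, KR → queue [JX, IJ, EZ, XQ, PJ, BH, HW, YG, KR]
Visit JX; enqueue ZJ → queue [IJ, EZ, XQ, PJ, BH, HW, YG, KR, ZJ]
Visit IJ → queue [EZ, XQ, PJ, BH, HW, YG, KR, ZJ]
Visit EZ → queue [XQ, PJ, BH, HW, YG, KR, ZJ]
Visit XQ → queue [PJ, BH, HW, YG, KR, ZJ]
Visit PJ → queue [BH, HW, YG, KR, ZJ]
Visit BH → queue [HW, YG, KR, ZJ]
Visit HW → queue [YG, KR, ZJ]
Visit YG → queue [KR, ZJ]
Visit KR → queue [ZJ]
Visit ZJ → queue []

QI YB UG UE KS JX IJ EZ XQ PJ BH HW YG KR ZJ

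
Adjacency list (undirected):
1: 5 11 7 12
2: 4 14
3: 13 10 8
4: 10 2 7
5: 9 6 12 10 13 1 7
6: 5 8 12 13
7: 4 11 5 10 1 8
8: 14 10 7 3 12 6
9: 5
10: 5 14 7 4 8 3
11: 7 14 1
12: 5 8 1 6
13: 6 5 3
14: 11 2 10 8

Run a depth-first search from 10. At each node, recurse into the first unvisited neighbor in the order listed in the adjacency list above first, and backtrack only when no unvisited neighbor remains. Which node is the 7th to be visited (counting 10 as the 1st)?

Visit 10
10 → 5
5 → 9
5 → 6
6 → 8
8 → 14
14 → 11
11 → 7
7 → 4
4 → 2
7 → 1
1 → 12
8 → 3
3 → 13

Visit order: 10, 5, 9, 6, 8, 14, 11, 7, 4, 2, 1, 12, 3, 13

11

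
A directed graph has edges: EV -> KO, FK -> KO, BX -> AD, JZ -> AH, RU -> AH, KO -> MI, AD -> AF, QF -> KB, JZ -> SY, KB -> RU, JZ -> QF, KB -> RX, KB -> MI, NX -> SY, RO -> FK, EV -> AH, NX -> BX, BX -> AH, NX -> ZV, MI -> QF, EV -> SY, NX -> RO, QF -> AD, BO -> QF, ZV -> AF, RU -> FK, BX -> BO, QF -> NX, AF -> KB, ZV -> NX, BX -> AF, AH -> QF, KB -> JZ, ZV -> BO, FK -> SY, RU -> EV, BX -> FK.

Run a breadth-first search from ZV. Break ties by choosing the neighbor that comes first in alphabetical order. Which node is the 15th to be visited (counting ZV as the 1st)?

Visit ZV; enqueue AF, BO, NX → queue [AF, BO, NX]
Visit AF; enqueue KB → queue [BO, NX, KB]
Visit BO; enqueue QF → queue [NX, KB, QF]
Visit NX; enqueue BX, RO, SY → queue [KB, QF, BX, RO, SY]
Visit KB; enqueue JZ, MI, RU, RX → queue [QF, BX, RO, SY, JZ, MI, RU, RX]
Visit QF; enqueue AD → queue [BX, RO, SY, JZ, MI, RU, RX, AD]
Visit BX; enqueue AH, FK → queue [RO, SY, JZ, MI, RU, RX, AD, AH, FK]
Visit RO → queue [SY, JZ, MI, RU, RX, AD, AH, FK]
Visit SY → queue [JZ, MI, RU, RX, AD, AH, FK]
Visit JZ → queue [MI, RU, RX, AD, AH, FK]
Visit MI → queue [RU, RX, AD, AH, FK]
Visit RU; enqueue EV → queue [RX, AD, AH, FK, EV]
Visit RX → queue [AD, AH, FK, EV]
Visit AD → queue [AH, FK, EV]
Visit AH → queue [FK, EV]
Visit FK; enqueue KO → queue [EV, KO]
Visit EV → queue [KO]
Visit KO → queue []

Visit order: ZV, AF, BO, NX, KB, QF, BX, RO, SY, JZ, MI, RU, RX, AD, AH, FK, EV, KO

AH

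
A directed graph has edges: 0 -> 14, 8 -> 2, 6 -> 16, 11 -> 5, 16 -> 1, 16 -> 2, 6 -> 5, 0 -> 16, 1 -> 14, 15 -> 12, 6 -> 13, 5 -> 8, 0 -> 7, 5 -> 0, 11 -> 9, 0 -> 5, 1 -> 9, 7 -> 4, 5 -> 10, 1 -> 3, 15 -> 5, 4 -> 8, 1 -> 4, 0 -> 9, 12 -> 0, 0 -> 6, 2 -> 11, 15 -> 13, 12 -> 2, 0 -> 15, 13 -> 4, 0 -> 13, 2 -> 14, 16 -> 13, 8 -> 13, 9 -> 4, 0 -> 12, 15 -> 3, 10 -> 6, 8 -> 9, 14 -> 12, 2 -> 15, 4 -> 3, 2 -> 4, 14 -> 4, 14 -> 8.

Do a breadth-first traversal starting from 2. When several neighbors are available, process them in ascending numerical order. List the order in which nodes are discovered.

Visit 2; enqueue 4, 11, 14, 15 → queue [4, 11, 14, 15]
Visit 4; enqueue 3, 8 → queue [11, 14, 15, 3, 8]
Visit 11; enqueue 5, 9 → queue [14, 15, 3, 8, 5, 9]
Visit 14; enqueue 12 → queue [15, 3, 8, 5, 9, 12]
Visit 15; enqueue 13 → queue [3, 8, 5, 9, 12, 13]
Visit 3 → queue [8, 5, 9, 12, 13]
Visit 8 → queue [5, 9, 12, 13]
Visit 5; enqueue 0, 10 → queue [9, 12, 13, 0, 10]
Visit 9 → queue [12, 13, 0, 10]
Visit 12 → queue [13, 0, 10]
Visit 13 → queue [0, 10]
Visit 0; enqueue 6, 7, 16 → queue [10, 6, 7, 16]
Visit 10 → queue [6, 7, 16]
Visit 6 → queue [7, 16]
Visit 7 → queue [16]
Visit 16; enqueue 1 → queue [1]
Visit 1 → queue []

2, 4, 11, 14, 15, 3, 8, 5, 9, 12, 13, 0, 10, 6, 7, 16, 1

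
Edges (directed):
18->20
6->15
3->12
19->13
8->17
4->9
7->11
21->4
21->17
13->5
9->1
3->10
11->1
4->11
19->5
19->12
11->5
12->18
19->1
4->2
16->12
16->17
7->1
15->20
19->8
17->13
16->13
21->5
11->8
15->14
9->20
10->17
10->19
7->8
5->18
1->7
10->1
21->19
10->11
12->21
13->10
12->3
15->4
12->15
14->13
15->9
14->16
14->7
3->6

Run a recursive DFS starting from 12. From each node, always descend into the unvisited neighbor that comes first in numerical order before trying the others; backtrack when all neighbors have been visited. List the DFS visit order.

Visit 12
12 → 3
3 → 6
6 → 15
15 → 4
4 → 2
4 → 9
9 → 1
1 → 7
7 → 8
8 → 17
17 → 13
13 → 5
5 → 18
18 → 20
13 → 10
10 → 11
10 → 19
15 → 14
14 → 16
12 → 21

12, 3, 6, 15, 4, 2, 9, 1, 7, 8, 17, 13, 5, 18, 20, 10, 11, 19, 14, 16, 21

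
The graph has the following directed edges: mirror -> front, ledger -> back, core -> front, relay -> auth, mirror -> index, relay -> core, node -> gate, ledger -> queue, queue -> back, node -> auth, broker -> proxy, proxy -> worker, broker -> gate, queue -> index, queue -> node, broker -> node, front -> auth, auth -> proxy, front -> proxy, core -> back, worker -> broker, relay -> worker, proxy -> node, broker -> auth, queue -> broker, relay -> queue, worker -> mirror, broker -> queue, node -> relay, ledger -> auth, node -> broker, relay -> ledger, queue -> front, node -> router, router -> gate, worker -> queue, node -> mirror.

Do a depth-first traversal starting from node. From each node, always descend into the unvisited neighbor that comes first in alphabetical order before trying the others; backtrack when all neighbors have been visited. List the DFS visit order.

Visit node
node → auth
auth → proxy
proxy → worker
worker → broker
broker → gate
broker → queue
queue → back
queue → front
queue → index
worker → mirror
node → relay
relay → core
relay → ledger
node → router

node → auth → proxy → worker → broker → gate → queue → back → front → index → mirror → relay → core → ledger → router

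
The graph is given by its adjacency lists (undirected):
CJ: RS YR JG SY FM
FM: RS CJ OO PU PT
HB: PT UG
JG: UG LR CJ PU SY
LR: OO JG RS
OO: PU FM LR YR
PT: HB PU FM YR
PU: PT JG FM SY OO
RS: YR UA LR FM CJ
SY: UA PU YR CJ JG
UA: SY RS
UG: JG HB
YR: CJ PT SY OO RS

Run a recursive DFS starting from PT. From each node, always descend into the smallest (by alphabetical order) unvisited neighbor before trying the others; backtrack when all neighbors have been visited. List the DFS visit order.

PT → FM → CJ → JG → LR → OO → PU → SY → UA → RS → YR → UG → HB

Visit PT
PT → FM
FM → CJ
CJ → JG
JG → LR
LR → OO
OO → PU
PU → SY
SY → UA
UA → RS
RS → YR
JG → UG
UG → HB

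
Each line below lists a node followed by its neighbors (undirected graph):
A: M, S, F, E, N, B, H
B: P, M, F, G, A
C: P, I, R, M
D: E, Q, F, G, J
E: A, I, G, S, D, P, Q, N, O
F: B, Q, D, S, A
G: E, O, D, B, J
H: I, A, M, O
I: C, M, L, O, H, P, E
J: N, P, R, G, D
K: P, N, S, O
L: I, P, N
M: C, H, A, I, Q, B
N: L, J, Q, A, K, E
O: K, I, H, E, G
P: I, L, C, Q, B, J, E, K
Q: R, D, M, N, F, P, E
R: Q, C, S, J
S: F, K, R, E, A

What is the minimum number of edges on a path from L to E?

Level 0: L
Level 1: I, N, P
Level 2: A, B, C, E, H, J, K, M, O, Q
Level 3: D, F, G, R, S
E first appears at level 2.

2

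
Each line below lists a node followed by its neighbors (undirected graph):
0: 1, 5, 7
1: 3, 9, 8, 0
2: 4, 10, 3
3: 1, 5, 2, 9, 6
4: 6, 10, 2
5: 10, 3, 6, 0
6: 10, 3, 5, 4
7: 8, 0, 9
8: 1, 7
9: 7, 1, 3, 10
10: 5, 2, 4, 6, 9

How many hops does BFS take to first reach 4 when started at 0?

3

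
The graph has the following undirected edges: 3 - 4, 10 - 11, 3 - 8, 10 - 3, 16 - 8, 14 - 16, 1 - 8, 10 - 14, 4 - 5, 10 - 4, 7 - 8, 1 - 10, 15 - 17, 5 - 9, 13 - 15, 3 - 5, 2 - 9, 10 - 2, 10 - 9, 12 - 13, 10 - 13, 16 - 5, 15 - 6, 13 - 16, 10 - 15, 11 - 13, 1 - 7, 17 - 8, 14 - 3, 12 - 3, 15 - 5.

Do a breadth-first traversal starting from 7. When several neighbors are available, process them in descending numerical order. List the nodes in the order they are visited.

7, 8, 1, 17, 16, 3, 10, 15, 14, 13, 5, 12, 4, 11, 9, 2, 6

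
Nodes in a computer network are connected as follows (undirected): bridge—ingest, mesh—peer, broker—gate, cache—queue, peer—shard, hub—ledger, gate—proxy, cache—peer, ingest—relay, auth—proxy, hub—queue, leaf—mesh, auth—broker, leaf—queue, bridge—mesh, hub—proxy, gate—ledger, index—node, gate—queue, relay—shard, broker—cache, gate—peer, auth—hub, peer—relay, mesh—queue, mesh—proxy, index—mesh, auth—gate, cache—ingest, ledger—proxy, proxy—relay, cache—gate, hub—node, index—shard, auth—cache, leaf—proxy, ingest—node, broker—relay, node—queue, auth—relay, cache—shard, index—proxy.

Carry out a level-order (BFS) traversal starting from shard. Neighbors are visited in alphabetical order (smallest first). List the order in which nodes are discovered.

Visit shard; enqueue cache, index, peer, relay → queue [cache, index, peer, relay]
Visit cache; enqueue auth, broker, gate, ingest, queue → queue [index, peer, relay, auth, broker, gate, ingest, queue]
Visit index; enqueue mesh, node, proxy → queue [peer, relay, auth, broker, gate, ingest, queue, mesh, node, proxy]
Visit peer → queue [relay, auth, broker, gate, ingest, queue, mesh, node, proxy]
Visit relay → queue [auth, broker, gate, ingest, queue, mesh, node, proxy]
Visit auth; enqueue hub → queue [broker, gate, ingest, queue, mesh, node, proxy, hub]
Visit broker → queue [gate, ingest, queue, mesh, node, proxy, hub]
Visit gate; enqueue ledger → queue [ingest, queue, mesh, node, proxy, hub, ledger]
Visit ingest; enqueue bridge → queue [queue, mesh, node, proxy, hub, ledger, bridge]
Visit queue; enqueue leaf → queue [mesh, node, proxy, hub, ledger, bridge, leaf]
Visit mesh → queue [node, proxy, hub, ledger, bridge, leaf]
Visit node → queue [proxy, hub, ledger, bridge, leaf]
Visit proxy → queue [hub, ledger, bridge, leaf]
Visit hub → queue [ledger, bridge, leaf]
Visit ledger → queue [bridge, leaf]
Visit bridge → queue [leaf]
Visit leaf → queue []

shard → cache → index → peer → relay → auth → broker → gate → ingest → queue → mesh → node → proxy → hub → ledger → bridge → leaf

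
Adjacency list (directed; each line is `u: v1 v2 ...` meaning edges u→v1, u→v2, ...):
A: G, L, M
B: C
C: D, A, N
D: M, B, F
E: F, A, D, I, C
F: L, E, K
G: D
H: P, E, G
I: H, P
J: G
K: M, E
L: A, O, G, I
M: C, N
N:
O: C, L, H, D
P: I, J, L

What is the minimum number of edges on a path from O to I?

2

Level 0: O
Level 1: C, D, H, L
Level 2: A, B, E, F, G, I, M, N, P
Level 3: J, K
I first appears at level 2.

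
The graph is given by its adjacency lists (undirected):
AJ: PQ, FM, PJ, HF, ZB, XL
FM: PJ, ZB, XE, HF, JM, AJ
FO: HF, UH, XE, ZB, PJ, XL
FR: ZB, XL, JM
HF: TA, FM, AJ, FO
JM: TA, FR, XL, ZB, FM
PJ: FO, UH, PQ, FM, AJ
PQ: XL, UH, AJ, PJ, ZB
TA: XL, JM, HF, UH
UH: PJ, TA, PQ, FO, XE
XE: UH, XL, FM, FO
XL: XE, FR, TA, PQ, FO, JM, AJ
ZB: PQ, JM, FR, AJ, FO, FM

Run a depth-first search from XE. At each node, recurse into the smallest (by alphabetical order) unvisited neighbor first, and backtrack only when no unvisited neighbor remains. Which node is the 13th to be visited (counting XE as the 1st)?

Visit XE
XE → FM
FM → AJ
AJ → HF
HF → FO
FO → PJ
PJ → PQ
PQ → UH
UH → TA
TA → JM
JM → FR
FR → XL
FR → ZB

Visit order: XE, FM, AJ, HF, FO, PJ, PQ, UH, TA, JM, FR, XL, ZB

ZB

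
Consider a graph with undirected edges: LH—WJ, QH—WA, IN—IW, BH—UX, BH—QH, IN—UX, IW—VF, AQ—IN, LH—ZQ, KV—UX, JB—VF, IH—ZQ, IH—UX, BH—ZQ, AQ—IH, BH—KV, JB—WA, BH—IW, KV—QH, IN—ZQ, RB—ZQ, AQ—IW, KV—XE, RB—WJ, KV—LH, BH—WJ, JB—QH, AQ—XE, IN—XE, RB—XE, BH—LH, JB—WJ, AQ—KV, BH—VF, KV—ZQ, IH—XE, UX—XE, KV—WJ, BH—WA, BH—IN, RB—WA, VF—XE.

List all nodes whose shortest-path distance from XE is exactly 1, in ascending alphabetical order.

Level 0: XE
Level 1: AQ, IH, IN, KV, RB, UX, VF
Level 2: BH, IW, JB, LH, QH, WA, WJ, ZQ

AQ, IH, IN, KV, RB, UX, VF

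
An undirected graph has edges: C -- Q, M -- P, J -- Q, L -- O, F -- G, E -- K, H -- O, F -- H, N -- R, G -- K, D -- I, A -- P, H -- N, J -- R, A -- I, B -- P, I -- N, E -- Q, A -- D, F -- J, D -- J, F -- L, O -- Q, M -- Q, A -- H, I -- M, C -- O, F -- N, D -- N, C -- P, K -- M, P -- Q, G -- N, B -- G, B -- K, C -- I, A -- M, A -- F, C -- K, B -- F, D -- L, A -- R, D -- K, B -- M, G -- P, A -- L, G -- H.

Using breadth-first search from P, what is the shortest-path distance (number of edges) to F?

Level 0: P
Level 1: A, B, C, G, M, Q
Level 2: D, E, F, H, I, J, K, L, N, O, R
F first appears at level 2.

2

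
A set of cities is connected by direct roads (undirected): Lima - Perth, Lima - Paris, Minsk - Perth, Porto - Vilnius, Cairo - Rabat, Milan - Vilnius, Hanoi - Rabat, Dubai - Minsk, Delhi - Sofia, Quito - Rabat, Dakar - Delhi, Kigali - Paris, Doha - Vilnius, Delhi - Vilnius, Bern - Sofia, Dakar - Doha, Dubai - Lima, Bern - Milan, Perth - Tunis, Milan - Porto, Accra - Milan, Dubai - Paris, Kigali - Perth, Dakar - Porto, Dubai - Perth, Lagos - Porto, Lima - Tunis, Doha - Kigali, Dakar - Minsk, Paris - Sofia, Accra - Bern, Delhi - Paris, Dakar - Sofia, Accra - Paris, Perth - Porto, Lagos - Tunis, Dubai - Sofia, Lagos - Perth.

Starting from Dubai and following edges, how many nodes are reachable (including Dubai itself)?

17

BFS from Dubai visits: Dubai, Sofia, Perth, Paris, Minsk, Lima, Delhi, Dakar, Bern, Tunis, Porto, Lagos, Kigali, Accra, Vilnius, Doha, Milan
Reachable nodes: 17 of 21 total.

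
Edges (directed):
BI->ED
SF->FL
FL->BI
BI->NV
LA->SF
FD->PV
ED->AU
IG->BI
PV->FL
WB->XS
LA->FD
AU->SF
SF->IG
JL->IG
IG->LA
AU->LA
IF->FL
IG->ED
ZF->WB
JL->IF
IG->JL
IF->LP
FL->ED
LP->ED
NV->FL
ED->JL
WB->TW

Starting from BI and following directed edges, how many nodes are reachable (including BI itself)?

BFS from BI visits: BI, NV, ED, FL, JL, AU, IG, IF, SF, LA, LP, FD, PV
Reachable nodes: 13 of 17 total.

13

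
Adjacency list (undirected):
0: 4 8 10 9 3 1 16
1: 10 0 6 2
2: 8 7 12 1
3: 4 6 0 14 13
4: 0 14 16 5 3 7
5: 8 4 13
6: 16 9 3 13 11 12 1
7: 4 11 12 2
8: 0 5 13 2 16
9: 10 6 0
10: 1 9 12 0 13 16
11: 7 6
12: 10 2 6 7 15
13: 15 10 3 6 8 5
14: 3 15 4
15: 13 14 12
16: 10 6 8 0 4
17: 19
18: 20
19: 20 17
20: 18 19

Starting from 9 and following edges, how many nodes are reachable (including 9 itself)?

BFS from 9 visits: 9, 0, 6, 10, 1, 3, 4, 8, 16, 11, 12, 13, 2, 14, 5, 7, 15
Reachable nodes: 17 of 21 total.

17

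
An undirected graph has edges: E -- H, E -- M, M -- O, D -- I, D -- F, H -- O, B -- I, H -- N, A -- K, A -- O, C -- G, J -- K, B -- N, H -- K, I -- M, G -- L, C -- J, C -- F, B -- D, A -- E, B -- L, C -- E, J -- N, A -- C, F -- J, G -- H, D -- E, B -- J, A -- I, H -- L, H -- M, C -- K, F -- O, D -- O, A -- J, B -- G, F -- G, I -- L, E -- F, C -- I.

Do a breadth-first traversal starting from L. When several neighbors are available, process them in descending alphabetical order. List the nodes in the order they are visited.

L, I, H, G, B, M, D, C, A, O, N, K, E, F, J

Visit L; enqueue I, H, G, B → queue [I, H, G, B]
Visit I; enqueue M, D, C, A → queue [H, G, B, M, D, C, A]
Visit H; enqueue O, N, K, E → queue [G, B, M, D, C, A, O, N, K, E]
Visit G; enqueue F → queue [B, M, D, C, A, O, N, K, E, F]
Visit B; enqueue J → queue [M, D, C, A, O, N, K, E, F, J]
Visit M → queue [D, C, A, O, N, K, E, F, J]
Visit D → queue [C, A, O, N, K, E, F, J]
Visit C → queue [A, O, N, K, E, F, J]
Visit A → queue [O, N, K, E, F, J]
Visit O → queue [N, K, E, F, J]
Visit N → queue [K, E, F, J]
Visit K → queue [E, F, J]
Visit E → queue [F, J]
Visit F → queue [J]
Visit J → queue []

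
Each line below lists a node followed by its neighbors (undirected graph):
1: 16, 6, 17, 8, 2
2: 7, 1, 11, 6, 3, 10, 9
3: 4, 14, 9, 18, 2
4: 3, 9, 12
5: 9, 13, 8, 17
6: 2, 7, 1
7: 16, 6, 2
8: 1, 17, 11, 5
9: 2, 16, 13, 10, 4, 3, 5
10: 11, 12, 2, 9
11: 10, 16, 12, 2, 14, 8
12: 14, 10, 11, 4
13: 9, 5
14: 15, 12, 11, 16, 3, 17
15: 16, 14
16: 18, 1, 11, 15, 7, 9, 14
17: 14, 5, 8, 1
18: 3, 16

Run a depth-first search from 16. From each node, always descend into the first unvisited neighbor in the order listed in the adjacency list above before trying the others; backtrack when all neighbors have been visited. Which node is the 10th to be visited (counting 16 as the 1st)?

17

Visit 16
16 → 18
18 → 3
3 → 4
4 → 9
9 → 2
2 → 7
7 → 6
6 → 1
1 → 17
17 → 14
14 → 15
14 → 12
12 → 10
10 → 11
11 → 8
8 → 5
5 → 13

Visit order: 16, 18, 3, 4, 9, 2, 7, 6, 1, 17, 14, 15, 12, 10, 11, 8, 5, 13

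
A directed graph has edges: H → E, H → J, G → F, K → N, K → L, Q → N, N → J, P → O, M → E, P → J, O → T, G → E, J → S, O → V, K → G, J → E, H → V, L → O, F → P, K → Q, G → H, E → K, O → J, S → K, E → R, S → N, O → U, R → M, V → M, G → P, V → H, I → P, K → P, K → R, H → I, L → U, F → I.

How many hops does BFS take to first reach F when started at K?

2

Level 0: K
Level 1: G, L, N, P, Q, R
Level 2: E, F, H, J, M, O, U
Level 3: I, S, T, V
F first appears at level 2.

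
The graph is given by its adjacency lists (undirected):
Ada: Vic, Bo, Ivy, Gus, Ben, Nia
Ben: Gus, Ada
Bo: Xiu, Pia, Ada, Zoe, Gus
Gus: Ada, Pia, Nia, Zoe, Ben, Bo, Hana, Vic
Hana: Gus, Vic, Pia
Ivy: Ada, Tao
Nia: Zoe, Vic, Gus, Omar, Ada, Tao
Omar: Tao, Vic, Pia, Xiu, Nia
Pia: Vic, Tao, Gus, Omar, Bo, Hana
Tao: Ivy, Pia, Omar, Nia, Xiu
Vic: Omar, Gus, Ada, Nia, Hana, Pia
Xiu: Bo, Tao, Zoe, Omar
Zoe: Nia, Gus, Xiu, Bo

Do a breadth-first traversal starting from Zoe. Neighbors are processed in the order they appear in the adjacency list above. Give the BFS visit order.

Zoe Nia Gus Xiu Bo Vic Omar Ada Tao Pia Ben Hana Ivy

Visit Zoe; enqueue Nia, Gus, Xiu, Bo → queue [Nia, Gus, Xiu, Bo]
Visit Nia; enqueue Vic, Omar, Ada, Tao → queue [Gus, Xiu, Bo, Vic, Omar, Ada, Tao]
Visit Gus; enqueue Pia, Ben, Hana → queue [Xiu, Bo, Vic, Omar, Ada, Tao, Pia, Ben, Hana]
Visit Xiu → queue [Bo, Vic, Omar, Ada, Tao, Pia, Ben, Hana]
Visit Bo → queue [Vic, Omar, Ada, Tao, Pia, Ben, Hana]
Visit Vic → queue [Omar, Ada, Tao, Pia, Ben, Hana]
Visit Omar → queue [Ada, Tao, Pia, Ben, Hana]
Visit Ada; enqueue Ivy → queue [Tao, Pia, Ben, Hana, Ivy]
Visit Tao → queue [Pia, Ben, Hana, Ivy]
Visit Pia → queue [Ben, Hana, Ivy]
Visit Ben → queue [Hana, Ivy]
Visit Hana → queue [Ivy]
Visit Ivy → queue []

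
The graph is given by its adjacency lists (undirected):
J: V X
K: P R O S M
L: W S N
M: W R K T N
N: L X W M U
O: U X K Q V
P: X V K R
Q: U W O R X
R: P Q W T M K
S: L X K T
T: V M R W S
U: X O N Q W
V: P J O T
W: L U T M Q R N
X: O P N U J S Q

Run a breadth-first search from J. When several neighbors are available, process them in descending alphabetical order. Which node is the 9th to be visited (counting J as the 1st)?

N

Visit J; enqueue X, V → queue [X, V]
Visit X; enqueue U, S, Q, P, O, N → queue [V, U, S, Q, P, O, N]
Visit V; enqueue T → queue [U, S, Q, P, O, N, T]
Visit U; enqueue W → queue [S, Q, P, O, N, T, W]
Visit S; enqueue L, K → queue [Q, P, O, N, T, W, L, K]
Visit Q; enqueue R → queue [P, O, N, T, W, L, K, R]
Visit P → queue [O, N, T, W, L, K, R]
Visit O → queue [N, T, W, L, K, R]
Visit N; enqueue M → queue [T, W, L, K, R, M]
Visit T → queue [W, L, K, R, M]
Visit W → queue [L, K, R, M]
Visit L → queue [K, R, M]
Visit K → queue [R, M]
Visit R → queue [M]
Visit M → queue []

Visit order: J, X, V, U, S, Q, P, O, N, T, W, L, K, R, M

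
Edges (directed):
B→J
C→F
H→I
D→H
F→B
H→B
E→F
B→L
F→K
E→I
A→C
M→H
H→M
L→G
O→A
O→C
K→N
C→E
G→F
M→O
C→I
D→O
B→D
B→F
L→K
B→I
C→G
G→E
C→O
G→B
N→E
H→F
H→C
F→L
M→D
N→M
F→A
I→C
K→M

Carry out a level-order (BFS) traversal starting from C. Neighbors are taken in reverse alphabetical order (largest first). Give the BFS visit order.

C, O, I, G, F, E, A, B, L, K, J, D, N, M, H

Visit C; enqueue O, I, G, F, E → queue [O, I, G, F, E]
Visit O; enqueue A → queue [I, G, F, E, A]
Visit I → queue [G, F, E, A]
Visit G; enqueue B → queue [F, E, A, B]
Visit F; enqueue L, K → queue [E, A, B, L, K]
Visit E → queue [A, B, L, K]
Visit A → queue [B, L, K]
Visit B; enqueue J, D → queue [L, K, J, D]
Visit L → queue [K, J, D]
Visit K; enqueue N, M → queue [J, D, N, M]
Visit J → queue [D, N, M]
Visit D; enqueue H → queue [N, M, H]
Visit N → queue [M, H]
Visit M → queue [H]
Visit H → queue []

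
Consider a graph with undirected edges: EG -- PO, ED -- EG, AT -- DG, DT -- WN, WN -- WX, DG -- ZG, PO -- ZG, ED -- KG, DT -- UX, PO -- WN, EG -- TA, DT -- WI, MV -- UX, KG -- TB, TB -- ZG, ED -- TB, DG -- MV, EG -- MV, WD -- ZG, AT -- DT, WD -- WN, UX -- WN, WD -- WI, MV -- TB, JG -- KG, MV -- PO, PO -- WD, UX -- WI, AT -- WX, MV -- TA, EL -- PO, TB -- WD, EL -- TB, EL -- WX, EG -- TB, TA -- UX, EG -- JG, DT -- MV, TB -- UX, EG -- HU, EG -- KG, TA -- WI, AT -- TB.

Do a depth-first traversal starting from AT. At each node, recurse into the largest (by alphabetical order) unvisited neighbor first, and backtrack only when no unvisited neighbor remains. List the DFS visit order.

Visit AT
AT → WX
WX → WN
WN → WD
WD → ZG
ZG → TB
TB → UX
UX → WI
WI → TA
TA → MV
MV → PO
PO → EL
PO → EG
EG → KG
KG → JG
KG → ED
EG → HU
MV → DT
MV → DG

AT, WX, WN, WD, ZG, TB, UX, WI, TA, MV, PO, EL, EG, KG, JG, ED, HU, DT, DG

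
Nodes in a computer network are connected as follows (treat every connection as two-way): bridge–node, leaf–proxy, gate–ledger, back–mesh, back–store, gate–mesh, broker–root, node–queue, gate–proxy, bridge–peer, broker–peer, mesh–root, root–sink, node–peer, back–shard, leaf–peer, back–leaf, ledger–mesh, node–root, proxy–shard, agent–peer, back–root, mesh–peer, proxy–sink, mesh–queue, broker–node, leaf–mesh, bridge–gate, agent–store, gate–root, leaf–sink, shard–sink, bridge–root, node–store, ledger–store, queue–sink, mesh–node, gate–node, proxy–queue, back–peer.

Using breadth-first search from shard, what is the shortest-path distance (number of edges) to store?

Level 0: shard
Level 1: back, proxy, sink
Level 2: gate, leaf, mesh, peer, queue, root, store
Level 3: agent, bridge, broker, ledger, node
store first appears at level 2.

2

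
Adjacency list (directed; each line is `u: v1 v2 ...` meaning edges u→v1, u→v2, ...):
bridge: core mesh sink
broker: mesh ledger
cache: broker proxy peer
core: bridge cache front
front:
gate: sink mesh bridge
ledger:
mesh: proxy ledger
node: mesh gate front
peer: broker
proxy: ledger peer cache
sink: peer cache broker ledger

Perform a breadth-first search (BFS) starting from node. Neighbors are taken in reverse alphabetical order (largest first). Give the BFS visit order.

node, mesh, gate, front, proxy, ledger, sink, bridge, peer, cache, broker, core

Visit node; enqueue mesh, gate, front → queue [mesh, gate, front]
Visit mesh; enqueue proxy, ledger → queue [gate, front, proxy, ledger]
Visit gate; enqueue sink, bridge → queue [front, proxy, ledger, sink, bridge]
Visit front → queue [proxy, ledger, sink, bridge]
Visit proxy; enqueue peer, cache → queue [ledger, sink, bridge, peer, cache]
Visit ledger → queue [sink, bridge, peer, cache]
Visit sink; enqueue broker → queue [bridge, peer, cache, broker]
Visit bridge; enqueue core → queue [peer, cache, broker, core]
Visit peer → queue [cache, broker, core]
Visit cache → queue [broker, core]
Visit broker → queue [core]
Visit core → queue []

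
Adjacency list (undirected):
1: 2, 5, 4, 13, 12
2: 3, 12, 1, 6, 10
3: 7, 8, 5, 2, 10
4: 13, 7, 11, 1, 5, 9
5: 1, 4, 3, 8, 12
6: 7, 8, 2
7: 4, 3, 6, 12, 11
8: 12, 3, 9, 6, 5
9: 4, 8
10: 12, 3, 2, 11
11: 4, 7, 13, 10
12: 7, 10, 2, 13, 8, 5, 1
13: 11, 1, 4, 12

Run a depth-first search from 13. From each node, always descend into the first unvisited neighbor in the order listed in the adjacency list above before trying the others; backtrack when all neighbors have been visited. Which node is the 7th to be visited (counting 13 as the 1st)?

12

Visit 13
13 → 11
11 → 4
4 → 7
7 → 3
3 → 8
8 → 12
12 → 10
10 → 2
2 → 1
1 → 5
2 → 6
8 → 9

Visit order: 13, 11, 4, 7, 3, 8, 12, 10, 2, 1, 5, 6, 9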